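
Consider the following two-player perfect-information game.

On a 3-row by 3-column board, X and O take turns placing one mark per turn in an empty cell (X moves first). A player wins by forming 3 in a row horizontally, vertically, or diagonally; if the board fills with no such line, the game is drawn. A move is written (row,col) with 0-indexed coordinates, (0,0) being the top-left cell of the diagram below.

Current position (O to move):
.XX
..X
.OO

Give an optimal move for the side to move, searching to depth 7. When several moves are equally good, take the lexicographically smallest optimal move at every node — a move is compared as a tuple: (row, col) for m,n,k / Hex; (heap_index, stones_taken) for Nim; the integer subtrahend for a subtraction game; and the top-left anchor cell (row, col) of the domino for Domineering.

O's best at [.XX/..X/.OO]: (0,0)

ply 1, O at .XX/..X/.OO | (0,0)=+1→OXX/..X/.OO*; (1,0)=-1→.XX/O.X/.OO; (1,1)=-1→.XX/.OX/.OO; (2,0)=+1→.XX/..X/OOO
ply 2, X at OXX/..X/.OO | (1,0)=-1→OXX/X.X/.OO*; (1,1)=-1→OXX/.XX/.OO; (2,0)=-1→OXX/..X/XOO
ply 3, O at OXX/X.X/.OO | (1,1)=+1→OXX/XOX/.OO*; (2,0)=+1→OXX/X.X/OOO
ply 4: OXX/XOX/.OO is terminal -1 (X); from .XX/..X/.OO depth 7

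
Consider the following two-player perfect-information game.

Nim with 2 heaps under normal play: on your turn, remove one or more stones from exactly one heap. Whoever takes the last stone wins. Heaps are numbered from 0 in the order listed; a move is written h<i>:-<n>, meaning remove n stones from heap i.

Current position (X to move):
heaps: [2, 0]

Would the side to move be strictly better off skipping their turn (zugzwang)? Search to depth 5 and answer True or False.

zugzwang((2,0), X) = False

ply 1, X at (2,0) | h0:-1=-1→(1,0); h0:-2=+1→(0,0)*
ply 2: (0,0) is terminal -1 (O); from (2,0) depth 5
suppose X passes — search the same position with O to move:
pass> ply 1, O at (2,0) | h0:-1=-1→(1,0); h0:-2=+1→(0,0)*
pass> ply 2: (0,0) is terminal -1 (X); from (2,0) depth 5
for X: play +1, pass -1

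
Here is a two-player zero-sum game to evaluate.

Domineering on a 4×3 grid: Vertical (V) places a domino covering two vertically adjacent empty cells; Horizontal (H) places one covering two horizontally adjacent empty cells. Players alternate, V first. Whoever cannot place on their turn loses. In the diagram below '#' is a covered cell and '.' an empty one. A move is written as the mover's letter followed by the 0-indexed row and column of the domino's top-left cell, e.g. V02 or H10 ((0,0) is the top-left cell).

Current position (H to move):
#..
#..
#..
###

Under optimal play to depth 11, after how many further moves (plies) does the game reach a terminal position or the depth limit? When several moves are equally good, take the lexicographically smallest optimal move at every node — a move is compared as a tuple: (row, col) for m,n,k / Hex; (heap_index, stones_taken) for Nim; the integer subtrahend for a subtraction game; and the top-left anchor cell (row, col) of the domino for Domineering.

PV length from [#../#../#../###]: 1 ply

p1 H@[#../#../#../###]: H01[###/#../#../###]-1 H11[#../###/#../###]+1* H21[#../#../###/###]-1
p2 V@[#../###/#../###] terminal -1; root [#../#../#../###] d11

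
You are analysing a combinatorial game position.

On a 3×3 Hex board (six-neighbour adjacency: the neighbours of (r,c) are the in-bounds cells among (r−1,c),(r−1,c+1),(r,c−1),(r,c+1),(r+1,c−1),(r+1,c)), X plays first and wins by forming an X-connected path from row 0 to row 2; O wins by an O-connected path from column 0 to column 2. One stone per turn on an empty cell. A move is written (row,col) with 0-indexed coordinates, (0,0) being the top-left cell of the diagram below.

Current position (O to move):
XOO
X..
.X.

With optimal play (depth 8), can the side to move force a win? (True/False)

ply 1, O at XOO/X../.X. | (1,1)=-1→XOO/XO./.X.*; (1,2)=-1→XOO/X.O/.X.; (2,0)=-1→XOO/X../OX.; (2,2)=-1→XOO/X../.XO
ply 2, X at XOO/XO./.X. | (1,2)=-1→XOO/XOX/.X.; (2,0)=+1→XOO/XO./XX.*; (2,2)=-1→XOO/XO./.XX
ply 3: XOO/XO./XX. is terminal -1 (O); from XOO/X../.X. depth 8

O winning at [XOO/X../.X.]: False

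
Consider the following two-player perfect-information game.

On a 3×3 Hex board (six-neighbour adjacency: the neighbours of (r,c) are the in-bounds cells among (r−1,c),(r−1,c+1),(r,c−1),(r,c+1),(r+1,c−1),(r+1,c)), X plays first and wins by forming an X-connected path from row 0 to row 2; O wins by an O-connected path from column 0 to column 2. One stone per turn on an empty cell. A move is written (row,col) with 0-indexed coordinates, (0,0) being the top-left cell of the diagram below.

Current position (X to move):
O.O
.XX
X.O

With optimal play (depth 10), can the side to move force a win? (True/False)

X winning at [O.O/.XX/X.O]: True

p1 X@[O.O/.XX/X.O]: (0,1)[OXO/.XX/X.O]+1* (1,0)[O.O/XXX/X.O]-1 (2,1)[O.O/.XX/XXO]-1
p2 O@[OXO/.XX/X.O] terminal -1; root [O.O/.XX/X.O] d10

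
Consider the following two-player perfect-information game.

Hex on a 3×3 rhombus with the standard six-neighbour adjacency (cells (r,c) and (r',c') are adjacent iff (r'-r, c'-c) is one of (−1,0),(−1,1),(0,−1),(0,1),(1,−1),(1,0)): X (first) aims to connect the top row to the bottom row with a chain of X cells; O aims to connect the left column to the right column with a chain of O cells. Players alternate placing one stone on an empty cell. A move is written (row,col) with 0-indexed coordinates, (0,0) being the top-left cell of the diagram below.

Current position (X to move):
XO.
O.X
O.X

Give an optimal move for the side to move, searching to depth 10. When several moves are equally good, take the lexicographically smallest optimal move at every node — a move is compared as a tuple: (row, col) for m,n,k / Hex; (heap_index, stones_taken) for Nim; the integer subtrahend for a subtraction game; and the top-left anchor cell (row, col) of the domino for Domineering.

X's best at [XO./O.X/O.X]: (0,2)

[XO./O.X/O.X] X move#1: (0,2):+1/XOX/O.X/O.X*, (1,1):-1/XO./OXX/O.X, (2,1):-1/XO./O.X/OXX
[XOX/O.X/O.X] end (terminal -1, O#2); searched XO./O.X/O.X to 10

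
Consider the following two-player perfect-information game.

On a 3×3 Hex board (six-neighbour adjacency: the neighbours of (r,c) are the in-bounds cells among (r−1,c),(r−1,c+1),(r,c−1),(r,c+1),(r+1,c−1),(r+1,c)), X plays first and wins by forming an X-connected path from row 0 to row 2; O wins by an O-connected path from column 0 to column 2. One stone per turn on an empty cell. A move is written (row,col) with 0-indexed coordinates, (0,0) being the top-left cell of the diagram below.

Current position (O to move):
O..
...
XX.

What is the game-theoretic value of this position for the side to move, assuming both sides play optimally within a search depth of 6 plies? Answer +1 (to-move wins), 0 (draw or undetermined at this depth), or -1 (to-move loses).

ply 1, O at O../.../XX. | (0,1)=-1→OO./.../XX.; (0,2)=-1→O.O/.../XX.; (1,0)=-1→O../O../XX.; (1,1)=+1→O../.O./XX.*; (1,2)=-1→O../..O/XX.; (2,2)=-1→O../.../XXO
ply 2, X at O../.O./XX. | (0,1)=-1→OX./.O./XX.*; (0,2)=-1→O.X/.O./XX.; (1,0)=-1→O../XO./XX.; (1,2)=-1→O../.OX/XX.; (2,2)=-1→O../.O./XXX
ply 3, O at OX./.O./XX. | (0,2)=-1→OXO/.O./XX.; (1,0)=+1→OX./OO./XX.*; (1,2)=-1→OX./.OO/XX.; (2,2)=-1→OX./.O./XXO
ply 4, X at OX./OO./XX. | (0,2)=-1→OXX/OO./XX.*; (1,2)=-1→OX./OOX/XX.; (2,2)=-1→OX./OO./XXX
ply 5, O at OXX/OO./XX. | (1,2)=+1→OXX/OOO/XX.*; (2,2)=-1→OXX/OO./XXO
ply 6: OXX/OOO/XX. is terminal -1 (X); from O../.../XX. depth 6

value(O../.../XX., O) = +1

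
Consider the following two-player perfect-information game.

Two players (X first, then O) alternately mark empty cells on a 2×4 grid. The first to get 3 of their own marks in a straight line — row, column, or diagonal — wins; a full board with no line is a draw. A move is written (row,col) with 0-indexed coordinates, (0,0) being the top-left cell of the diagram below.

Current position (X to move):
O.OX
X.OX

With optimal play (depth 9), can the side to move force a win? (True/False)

ply 1, X at O.OX/X.OX | (0,1)=+0→OXOX/X.OX*; (1,1)=-1→O.OX/XXOX
ply 2, O at OXOX/X.OX | (1,1)=+0→OXOX/XOOX*
ply 3: OXOX/XOOX is terminal +0 (X); from O.OX/X.OX depth 9

X winning at [O.OX/X.OX]: False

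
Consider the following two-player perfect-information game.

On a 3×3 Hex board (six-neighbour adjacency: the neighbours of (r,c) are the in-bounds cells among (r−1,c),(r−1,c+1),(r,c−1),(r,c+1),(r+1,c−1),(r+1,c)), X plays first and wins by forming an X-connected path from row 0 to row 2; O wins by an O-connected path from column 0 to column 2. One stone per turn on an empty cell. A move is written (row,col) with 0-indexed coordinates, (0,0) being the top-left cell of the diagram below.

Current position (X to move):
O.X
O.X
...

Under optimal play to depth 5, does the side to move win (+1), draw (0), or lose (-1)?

[O.X/O.X/...] X move#1: (0,1):+1/OXX/O.X/...*, (1,1):+1/O.X/OXX/..., (2,0):+1/O.X/O.X/X.., (2,1):+1/O.X/O.X/.X., (2,2):+1/O.X/O.X/..X
[OXX/O.X/...] O move#2: (1,1):-1/OXX/OOX/...*, (2,0):-1/OXX/O.X/O.., (2,1):-1/OXX/O.X/.O., (2,2):-1/OXX/O.X/..O
[OXX/OOX/...] X move#3: (2,0):+1/OXX/OOX/X..*, (2,1):+1/OXX/OOX/.X., (2,2):+1/OXX/OOX/..X
[OXX/OOX/X..] O move#4: (2,1):-1/OXX/OOX/XO.*, (2,2):-1/OXX/OOX/X.O
[OXX/OOX/XO.] X move#5: (2,2):+1/OXX/OOX/XOX*
[OXX/OOX/XOX] end (terminal -1, O#6); searched O.X/O.X/... to 5

value(O.X/O.X/..., X) = +1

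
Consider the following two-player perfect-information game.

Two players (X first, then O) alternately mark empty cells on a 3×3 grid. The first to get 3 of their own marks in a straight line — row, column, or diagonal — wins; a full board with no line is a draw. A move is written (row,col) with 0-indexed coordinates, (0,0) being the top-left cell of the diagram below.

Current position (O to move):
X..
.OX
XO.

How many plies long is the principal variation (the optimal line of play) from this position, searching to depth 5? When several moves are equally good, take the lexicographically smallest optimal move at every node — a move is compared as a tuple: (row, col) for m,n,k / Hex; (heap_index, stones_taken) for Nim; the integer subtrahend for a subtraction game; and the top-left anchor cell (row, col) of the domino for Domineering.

ply 1, O at X../.OX/XO. | (0,1)=+1→XO./.OX/XO.*; (0,2)=-1→X.O/.OX/XO.; (1,0)=+0→X../OOX/XO.; (2,2)=-1→X../.OX/XOO
ply 2: XO./.OX/XO. is terminal -1 (X); from X../.OX/XO. depth 5

PV length from [X../.OX/XO.]: 1 ply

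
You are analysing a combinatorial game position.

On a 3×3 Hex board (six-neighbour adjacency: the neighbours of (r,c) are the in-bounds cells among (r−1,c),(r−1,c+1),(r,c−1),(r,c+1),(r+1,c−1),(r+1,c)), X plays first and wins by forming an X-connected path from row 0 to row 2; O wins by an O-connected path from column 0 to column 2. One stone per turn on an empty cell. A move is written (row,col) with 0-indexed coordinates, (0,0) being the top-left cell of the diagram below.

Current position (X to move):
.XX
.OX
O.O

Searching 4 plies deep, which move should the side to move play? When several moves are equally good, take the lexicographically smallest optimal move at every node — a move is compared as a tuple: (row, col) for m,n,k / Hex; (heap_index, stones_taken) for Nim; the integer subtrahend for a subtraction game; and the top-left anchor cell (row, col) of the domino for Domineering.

p1 X@[.XX/.OX/O.O]: (0,0)[XXX/.OX/O.O]-1 (1,0)[.XX/XOX/O.O]-1 (2,1)[.XX/.OX/OXO]+1*
p2 O@[.XX/.OX/OXO] terminal -1; root [.XX/.OX/O.O] d4

X's best at [.XX/.OX/O.O]: (2,1)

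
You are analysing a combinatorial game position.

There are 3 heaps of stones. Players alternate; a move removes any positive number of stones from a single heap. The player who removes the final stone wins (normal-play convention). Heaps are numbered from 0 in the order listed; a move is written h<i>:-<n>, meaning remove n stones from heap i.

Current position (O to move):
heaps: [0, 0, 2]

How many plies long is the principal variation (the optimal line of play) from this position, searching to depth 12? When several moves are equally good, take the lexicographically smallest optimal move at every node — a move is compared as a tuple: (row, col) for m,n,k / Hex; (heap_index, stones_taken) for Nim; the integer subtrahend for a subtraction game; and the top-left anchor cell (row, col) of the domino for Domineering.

p1 O@[(0,0,2)]: h2:-1[(0,0,1)]-1 h2:-2[(0,0,0)]+1*
p2 X@[(0,0,0)] terminal -1; root [(0,0,2)] d12

PV length from [(0,0,2)]: 1 ply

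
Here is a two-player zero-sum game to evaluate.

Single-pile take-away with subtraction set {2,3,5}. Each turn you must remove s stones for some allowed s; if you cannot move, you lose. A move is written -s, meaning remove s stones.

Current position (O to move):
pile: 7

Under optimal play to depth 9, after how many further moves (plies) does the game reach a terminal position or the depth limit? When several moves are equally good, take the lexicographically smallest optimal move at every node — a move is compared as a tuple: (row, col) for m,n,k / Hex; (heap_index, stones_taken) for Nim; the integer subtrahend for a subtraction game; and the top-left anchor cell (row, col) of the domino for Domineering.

ply 1, O at 7 | -2=-1→5*; -3=-1→4; -5=-1→2
ply 2, X at 5 | -2=-1→3; -3=-1→2; -5=+1→0*
ply 3: 0 is terminal -1 (O); from 7 depth 9

PV length from [7]: 2 plies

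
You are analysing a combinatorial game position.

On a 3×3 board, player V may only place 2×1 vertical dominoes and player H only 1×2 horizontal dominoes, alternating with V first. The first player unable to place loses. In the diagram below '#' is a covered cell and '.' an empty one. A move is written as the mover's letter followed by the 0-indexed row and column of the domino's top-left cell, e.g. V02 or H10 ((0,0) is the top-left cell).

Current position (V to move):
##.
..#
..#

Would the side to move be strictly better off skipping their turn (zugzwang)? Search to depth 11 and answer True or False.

[##./..#/..#] V move#1: V10:+1/##./#.#/#.#*, V11:+1/##./.##/.##
[##./#.#/#.#] end (terminal -1, H#2); searched ##./..#/..# to 11
if V skipped the turn, H would face:
~ [##./..#/..#] H move#1: H10:+1/##./###/..#*, H20:+1/##./..#/###
~ [##./###/..#] end (terminal -1, V#2); searched ##./..#/..# to 11
compare (V): move=+1 vs pass=-1

zugzwang(##./..#/..#, V) = False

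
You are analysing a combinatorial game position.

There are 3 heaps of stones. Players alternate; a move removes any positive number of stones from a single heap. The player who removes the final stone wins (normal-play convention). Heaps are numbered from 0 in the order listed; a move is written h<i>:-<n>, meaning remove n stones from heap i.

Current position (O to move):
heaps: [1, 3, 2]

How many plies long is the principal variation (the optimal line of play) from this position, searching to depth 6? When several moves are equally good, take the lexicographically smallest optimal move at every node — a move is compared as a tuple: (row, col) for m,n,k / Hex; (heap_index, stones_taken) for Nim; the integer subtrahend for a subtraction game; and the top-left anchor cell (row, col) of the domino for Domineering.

PV length from [(1,3,2)]: 6 plies

[(1,3,2)] O move#1: h0:-1:-1/(0,3,2)*, h1:-1:-1/(1,2,2), h1:-2:-1/(1,1,2), h1:-3:-1/(1,0,2), h2:-1:-1/(1,3,1), h2:-2:-1/(1,3,0)
[(0,3,2)] X move#2: h1:-1:+1/(0,2,2)*, h1:-2:-1/(0,1,2), h1:-3:-1/(0,0,2), h2:-1:-1/(0,3,1), h2:-2:-1/(0,3,0)
[(0,2,2)] O move#3: h1:-1:-1/(0,1,2)*, h1:-2:-1/(0,0,2), h2:-1:-1/(0,2,1), h2:-2:-1/(0,2,0)
[(0,1,2)] X move#4: h1:-1:-1/(0,0,2), h2:-1:+1/(0,1,1)*, h2:-2:-1/(0,1,0)
[(0,1,1)] O move#5: h1:-1:-1/(0,0,1)*, h2:-1:-1/(0,1,0)
[(0,0,1)] X move#6: h2:-1:+1/(0,0,0)*
[(0,0,0)] end (terminal -1, O#7); searched (1,3,2) to 6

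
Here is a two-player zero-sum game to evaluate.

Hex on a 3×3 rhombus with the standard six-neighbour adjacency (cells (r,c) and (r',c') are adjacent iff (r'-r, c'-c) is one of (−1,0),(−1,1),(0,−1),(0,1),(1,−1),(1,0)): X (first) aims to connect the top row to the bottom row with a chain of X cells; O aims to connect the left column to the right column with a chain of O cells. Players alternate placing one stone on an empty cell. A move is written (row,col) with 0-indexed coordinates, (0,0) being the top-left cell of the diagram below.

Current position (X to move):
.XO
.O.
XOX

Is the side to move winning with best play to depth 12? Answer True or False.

[.XO/.O./XOX] X move#1: (0,0):-1/XXO/.O./XOX, (1,0):+1/.XO/XO./XOX*, (1,2):-1/.XO/.OX/XOX
[.XO/XO./XOX] end (terminal -1, O#2); searched .XO/.O./XOX to 12

X winning at [.XO/.O./XOX]: True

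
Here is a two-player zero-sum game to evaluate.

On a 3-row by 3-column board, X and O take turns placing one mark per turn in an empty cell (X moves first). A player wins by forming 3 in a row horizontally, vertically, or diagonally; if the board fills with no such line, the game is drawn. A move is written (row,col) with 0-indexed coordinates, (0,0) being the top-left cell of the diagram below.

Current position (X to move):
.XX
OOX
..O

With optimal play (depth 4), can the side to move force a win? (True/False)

X winning at [.XX/OOX/..O]: True

p1 X@[.XX/OOX/..O]: (0,0)[XXX/OOX/..O]+1* (2,0)[.XX/OOX/X.O]-1 (2,1)[.XX/OOX/.XO]-1
p2 O@[XXX/OOX/..O] terminal -1; root [.XX/OOX/..O] d4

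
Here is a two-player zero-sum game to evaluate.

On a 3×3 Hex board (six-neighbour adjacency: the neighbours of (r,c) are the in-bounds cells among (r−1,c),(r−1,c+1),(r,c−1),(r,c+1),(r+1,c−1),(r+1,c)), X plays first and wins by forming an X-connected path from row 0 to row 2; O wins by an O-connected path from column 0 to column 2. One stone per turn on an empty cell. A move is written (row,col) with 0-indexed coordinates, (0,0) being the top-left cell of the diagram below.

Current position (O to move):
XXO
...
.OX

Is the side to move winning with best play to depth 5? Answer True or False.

O winning at [XXO/.../.OX]: True

[XXO/.../.OX] O move#1: (1,0):-1/XXO/O../.OX, (1,1):+1/XXO/.O./.OX*, (1,2):-1/XXO/..O/.OX, (2,0):+1/XXO/.../OOX
[XXO/.O./.OX] X move#2: (1,0):-1/XXO/XO./.OX*, (1,2):-1/XXO/.OX/.OX, (2,0):-1/XXO/.O./XOX
[XXO/XO./.OX] O move#3: (1,2):-1/XXO/XOO/.OX, (2,0):+1/XXO/XO./OOX*
[XXO/XO./OOX] end (terminal -1, X#4); searched XXO/.../.OX to 5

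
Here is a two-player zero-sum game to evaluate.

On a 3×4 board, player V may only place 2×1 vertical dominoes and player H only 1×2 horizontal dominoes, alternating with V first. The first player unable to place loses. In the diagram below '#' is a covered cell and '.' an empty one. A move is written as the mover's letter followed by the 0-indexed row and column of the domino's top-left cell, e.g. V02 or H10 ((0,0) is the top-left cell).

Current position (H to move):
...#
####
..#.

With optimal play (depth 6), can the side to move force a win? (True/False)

H winning at [...#/####/..#.]: True

[...#/####/..#.] H move#1: H00:+1/##.#/####/..#.*, H01:+1/.###/####/..#., H20:+1/...#/####/###.
[##.#/####/..#.] end (terminal -1, V#2); searched ...#/####/..#. to 6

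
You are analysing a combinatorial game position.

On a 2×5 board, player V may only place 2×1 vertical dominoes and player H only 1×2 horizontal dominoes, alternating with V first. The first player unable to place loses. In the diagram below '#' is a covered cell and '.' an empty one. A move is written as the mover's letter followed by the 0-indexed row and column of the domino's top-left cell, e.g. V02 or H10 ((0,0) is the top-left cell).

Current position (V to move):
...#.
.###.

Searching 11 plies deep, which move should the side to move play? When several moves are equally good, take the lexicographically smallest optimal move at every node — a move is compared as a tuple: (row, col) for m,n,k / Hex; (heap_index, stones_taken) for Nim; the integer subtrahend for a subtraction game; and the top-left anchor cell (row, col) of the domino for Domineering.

ply 1, V at ...#./.###. | V00=+1→#..#./####.*; V04=-1→...##/.####
ply 2, H at #..#./####. | H01=-1→####./####.*
ply 3, V at ####./####. | V04=+1→#####/#####*
ply 4: #####/##### is terminal -1 (H); from ...#./.###. depth 11

V's best at [...#./.###.]: V00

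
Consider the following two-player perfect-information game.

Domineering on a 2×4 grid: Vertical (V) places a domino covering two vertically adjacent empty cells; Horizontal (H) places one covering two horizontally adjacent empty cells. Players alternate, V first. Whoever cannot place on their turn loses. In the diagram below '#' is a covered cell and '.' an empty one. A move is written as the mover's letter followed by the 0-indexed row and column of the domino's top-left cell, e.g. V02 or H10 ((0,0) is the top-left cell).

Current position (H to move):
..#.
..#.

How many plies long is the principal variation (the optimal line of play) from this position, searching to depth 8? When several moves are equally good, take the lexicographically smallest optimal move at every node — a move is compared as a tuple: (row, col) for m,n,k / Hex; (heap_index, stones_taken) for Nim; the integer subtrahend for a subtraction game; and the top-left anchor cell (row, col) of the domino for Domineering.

PV length from [..#./..#.]: 3 plies

ply 1, H at ..#./..#. | H00=+1→###./..#.*; H10=+1→..#./###.
ply 2, V at ###./..#. | V03=-1→####/..##*
ply 3, H at ####/..## | H10=+1→####/####*
ply 4: ####/#### is terminal -1 (V); from ..#./..#. depth 8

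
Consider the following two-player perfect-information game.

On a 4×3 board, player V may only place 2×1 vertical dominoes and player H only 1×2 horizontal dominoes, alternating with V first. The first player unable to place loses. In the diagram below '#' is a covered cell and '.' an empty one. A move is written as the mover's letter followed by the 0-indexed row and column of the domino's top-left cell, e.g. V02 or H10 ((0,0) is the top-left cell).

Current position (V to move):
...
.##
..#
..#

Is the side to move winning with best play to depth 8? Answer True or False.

V winning at [.../.##/..#/..#]: True

[.../.##/..#/..#] V move#1: V00:-1/#../###/..#/..#, V10:-1/.../###/#.#/..#, V20:+1/.../.##/#.#/#.#*, V21:+1/.../.##/.##/.##
[.../.##/#.#/#.#] H move#2: H00:-1/##./.##/#.#/#.#*, H01:-1/.##/.##/#.#/#.#
[##./.##/#.#/#.#] V move#3: V21:+1/##./.##/###/###*
[##./.##/###/###] end (terminal -1, H#4); searched .../.##/..#/..# to 8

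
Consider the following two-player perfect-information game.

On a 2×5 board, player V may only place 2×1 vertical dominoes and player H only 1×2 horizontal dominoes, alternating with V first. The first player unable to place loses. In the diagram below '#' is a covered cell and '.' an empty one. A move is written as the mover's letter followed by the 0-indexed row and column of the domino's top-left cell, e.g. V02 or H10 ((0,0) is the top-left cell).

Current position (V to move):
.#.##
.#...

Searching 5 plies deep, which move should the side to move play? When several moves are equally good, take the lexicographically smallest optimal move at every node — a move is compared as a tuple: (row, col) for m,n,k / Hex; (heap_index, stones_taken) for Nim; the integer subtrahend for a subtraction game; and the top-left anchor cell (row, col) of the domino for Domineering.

V's best at [.#.##/.#...]: V02

ply 1, V at .#.##/.#... | V00=-1→##.##/##...; V02=+1→.####/.##..*
ply 2, H at .####/.##.. | H13=-1→.####/.####*
ply 3, V at .####/.#### | V00=+1→#####/#####*
ply 4: #####/##### is terminal -1 (H); from .#.##/.#... depth 5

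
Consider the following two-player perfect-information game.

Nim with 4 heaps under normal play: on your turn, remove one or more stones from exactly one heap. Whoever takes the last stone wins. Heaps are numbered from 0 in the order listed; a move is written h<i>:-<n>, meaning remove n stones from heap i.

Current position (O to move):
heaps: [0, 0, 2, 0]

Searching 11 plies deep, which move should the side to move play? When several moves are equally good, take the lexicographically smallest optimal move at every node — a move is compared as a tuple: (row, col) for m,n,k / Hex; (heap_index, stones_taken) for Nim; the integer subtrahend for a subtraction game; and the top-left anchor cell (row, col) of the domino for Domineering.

O's best at [(0,0,2,0)]: h2:-2

[(0,0,2,0)] O move#1: h2:-1:-1/(0,0,1,0), h2:-2:+1/(0,0,0,0)*
[(0,0,0,0)] end (terminal -1, X#2); searched (0,0,2,0) to 11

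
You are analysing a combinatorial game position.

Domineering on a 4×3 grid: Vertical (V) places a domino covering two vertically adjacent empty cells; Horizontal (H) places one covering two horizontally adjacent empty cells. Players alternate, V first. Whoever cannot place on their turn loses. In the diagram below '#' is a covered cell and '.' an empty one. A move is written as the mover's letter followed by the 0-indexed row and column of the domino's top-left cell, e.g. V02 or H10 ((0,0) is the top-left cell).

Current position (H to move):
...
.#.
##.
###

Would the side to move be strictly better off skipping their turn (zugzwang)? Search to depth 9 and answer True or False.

zugzwang(.../.#./##./###, H) = False

p1 H@[.../.#./##./###]: H00[##./.#./##./###]-1* H01[.##/.#./##./###]-1
p2 V@[##./.#./##./###]: V02[###/.##/##./###]+1* V12[##./.##/###/###]+1
p3 H@[###/.##/##./###] terminal -1; root [.../.#./##./###] d9
suppose H passes — search the same position with V to move:
pass> p1 V@[.../.#./##./###]: V00[#../##./##./###]+1* V02[..#/.##/##./###]-1 V12[.../.##/###/###]-1
pass> p2 H@[#../##./##./###]: H01[###/##./##./###]-1*
pass> p3 V@[###/##./##./###]: V12[###/###/###/###]+1*
pass> p4 H@[###/###/###/###] terminal -1; root [.../.#./##./###] d9
for H: play -1, pass -1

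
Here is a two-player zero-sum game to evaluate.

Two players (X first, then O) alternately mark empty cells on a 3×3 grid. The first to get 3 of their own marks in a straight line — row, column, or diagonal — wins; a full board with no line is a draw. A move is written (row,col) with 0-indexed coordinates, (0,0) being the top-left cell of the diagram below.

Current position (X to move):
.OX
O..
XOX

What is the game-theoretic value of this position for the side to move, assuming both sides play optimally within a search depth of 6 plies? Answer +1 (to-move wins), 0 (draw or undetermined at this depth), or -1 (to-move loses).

[.OX/O../XOX] X move#1: (0,0):-1/XOX/O../XOX, (1,1):+1/.OX/OX./XOX*, (1,2):+1/.OX/O.X/XOX
[.OX/OX./XOX] end (terminal -1, O#2); searched .OX/O../XOX to 6

value(.OX/O../XOX, X) = +1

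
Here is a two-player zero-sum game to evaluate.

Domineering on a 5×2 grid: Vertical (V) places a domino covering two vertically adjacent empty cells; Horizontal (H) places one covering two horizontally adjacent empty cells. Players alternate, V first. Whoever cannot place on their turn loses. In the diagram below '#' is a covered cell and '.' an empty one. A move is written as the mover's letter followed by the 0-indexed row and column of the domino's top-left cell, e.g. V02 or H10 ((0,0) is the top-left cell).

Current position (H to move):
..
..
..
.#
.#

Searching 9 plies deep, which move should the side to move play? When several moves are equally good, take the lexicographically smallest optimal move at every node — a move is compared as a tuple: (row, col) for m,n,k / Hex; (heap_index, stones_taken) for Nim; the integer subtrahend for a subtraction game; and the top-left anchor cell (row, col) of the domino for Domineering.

[../../../.#/.#] H move#1: H00:-1/##/../../.#/.#, H10:+1/../##/../.#/.#*, H20:-1/../../##/.#/.#
[../##/../.#/.#] V move#2: V20:-1/../##/#./##/.#*, V30:-1/../##/../##/##
[../##/#./##/.#] H move#3: H00:+1/##/##/#./##/.#*
[##/##/#./##/.#] end (terminal -1, V#4); searched ../../../.#/.# to 9

H's best at [../../../.#/.#]: H10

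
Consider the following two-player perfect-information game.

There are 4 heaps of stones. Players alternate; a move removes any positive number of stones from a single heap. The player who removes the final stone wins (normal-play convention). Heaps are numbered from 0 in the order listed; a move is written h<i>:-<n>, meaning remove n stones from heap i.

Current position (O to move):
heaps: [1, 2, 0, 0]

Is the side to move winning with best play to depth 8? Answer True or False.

[(1,2,0,0)] O move#1: h0:-1:-1/(0,2,0,0), h1:-1:+1/(1,1,0,0)*, h1:-2:-1/(1,0,0,0)
[(1,1,0,0)] X move#2: h0:-1:-1/(0,1,0,0)*, h1:-1:-1/(1,0,0,0)
[(0,1,0,0)] O move#3: h1:-1:+1/(0,0,0,0)*
[(0,0,0,0)] end (terminal -1, X#4); searched (1,2,0,0) to 8

O winning at [(1,2,0,0)]: True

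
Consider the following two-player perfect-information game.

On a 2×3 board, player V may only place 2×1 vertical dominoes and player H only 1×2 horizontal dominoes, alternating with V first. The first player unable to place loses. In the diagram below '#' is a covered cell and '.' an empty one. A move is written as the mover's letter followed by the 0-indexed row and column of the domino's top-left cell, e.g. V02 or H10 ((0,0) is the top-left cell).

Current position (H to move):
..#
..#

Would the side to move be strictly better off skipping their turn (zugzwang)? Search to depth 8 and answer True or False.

p1 H@[..#/..#]: H00[###/..#]+1* H10[..#/###]+1
p2 V@[###/..#] terminal -1; root [..#/..#] d8
pass branch (V moves first from the same position):
  | p1 V@[..#/..#]: V00[#.#/#.#]+1* V01[.##/.##]+1
  | p2 H@[#.#/#.#] terminal -1; root [..#/..#] d8
H moving scores +1; H passing scores -1

zugzwang(..#/..#, H) = False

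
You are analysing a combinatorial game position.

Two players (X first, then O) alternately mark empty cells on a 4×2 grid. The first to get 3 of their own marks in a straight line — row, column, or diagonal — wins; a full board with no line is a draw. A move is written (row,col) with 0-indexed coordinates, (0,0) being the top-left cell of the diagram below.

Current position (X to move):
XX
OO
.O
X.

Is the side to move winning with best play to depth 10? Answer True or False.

[XX/OO/.O/X.] X move#1: (2,0):-1/XX/OO/XO/X., (3,1):+0/XX/OO/.O/XX*
[XX/OO/.O/XX] O move#2: (2,0):+0/XX/OO/OO/XX*
[XX/OO/OO/XX] end (terminal +0, X#3); searched XX/OO/.O/X. to 10

X winning at [XX/OO/.O/X.]: False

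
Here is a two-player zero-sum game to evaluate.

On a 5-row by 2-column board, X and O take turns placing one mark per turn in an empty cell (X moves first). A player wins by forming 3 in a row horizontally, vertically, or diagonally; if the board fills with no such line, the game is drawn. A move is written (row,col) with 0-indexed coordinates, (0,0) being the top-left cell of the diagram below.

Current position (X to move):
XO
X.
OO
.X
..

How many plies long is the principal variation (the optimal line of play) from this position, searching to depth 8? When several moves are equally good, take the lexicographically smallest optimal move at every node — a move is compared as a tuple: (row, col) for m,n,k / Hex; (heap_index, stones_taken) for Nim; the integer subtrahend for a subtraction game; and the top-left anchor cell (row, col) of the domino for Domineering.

p1 X@[XO/X./OO/.X/..]: (1,1)[XO/XX/OO/.X/..]+0* (3,0)[XO/X./OO/XX/..]-1 (4,0)[XO/X./OO/.X/X.]-1 (4,1)[XO/X./OO/.X/.X]-1
p2 O@[XO/XX/OO/.X/..]: (3,0)[XO/XX/OO/OX/..]+0* (4,0)[XO/XX/OO/.X/O.]+0 (4,1)[XO/XX/OO/.X/.O]+0
p3 X@[XO/XX/OO/OX/..]: (4,0)[XO/XX/OO/OX/X.]+0* (4,1)[XO/XX/OO/OX/.X]-1
p4 O@[XO/XX/OO/OX/X.]: (4,1)[XO/XX/OO/OX/XO]+0*
p5 X@[XO/XX/OO/OX/XO] terminal +0; root [XO/X./OO/.X/..] d8

PV length from [XO/X./OO/.X/..]: 4 plies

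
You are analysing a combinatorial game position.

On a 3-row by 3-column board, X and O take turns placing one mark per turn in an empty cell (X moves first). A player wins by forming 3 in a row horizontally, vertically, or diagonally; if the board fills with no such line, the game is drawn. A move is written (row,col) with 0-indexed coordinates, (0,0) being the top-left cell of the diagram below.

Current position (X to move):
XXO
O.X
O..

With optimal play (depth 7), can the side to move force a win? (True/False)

ply 1, X at XXO/O.X/O.. | (1,1)=+1→XXO/OXX/O..*; (2,1)=-1→XXO/O.X/OX.; (2,2)=-1→XXO/O.X/O.X
ply 2, O at XXO/OXX/O.. | (2,1)=-1→XXO/OXX/OO.*; (2,2)=-1→XXO/OXX/O.O
ply 3, X at XXO/OXX/OO. | (2,2)=+1→XXO/OXX/OOX*
ply 4: XXO/OXX/OOX is terminal -1 (O); from XXO/O.X/O.. depth 7

X winning at [XXO/O.X/O..]: True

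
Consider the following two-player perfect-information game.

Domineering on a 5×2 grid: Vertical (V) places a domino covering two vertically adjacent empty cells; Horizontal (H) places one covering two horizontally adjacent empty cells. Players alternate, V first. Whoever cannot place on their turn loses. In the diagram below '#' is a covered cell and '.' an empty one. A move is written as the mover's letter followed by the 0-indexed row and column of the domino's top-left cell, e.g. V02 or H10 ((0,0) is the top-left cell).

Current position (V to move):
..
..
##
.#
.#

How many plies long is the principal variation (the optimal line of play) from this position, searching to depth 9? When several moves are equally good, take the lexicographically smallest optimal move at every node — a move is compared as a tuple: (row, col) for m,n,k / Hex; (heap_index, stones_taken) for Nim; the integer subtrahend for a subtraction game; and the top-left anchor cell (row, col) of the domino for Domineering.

p1 V@[../../##/.#/.#]: V00[#./#./##/.#/.#]+1* V01[.#/.#/##/.#/.#]+1 V30[../../##/##/##]-1
p2 H@[#./#./##/.#/.#] terminal -1; root [../../##/.#/.#] d9

PV length from [../../##/.#/.#]: 1 ply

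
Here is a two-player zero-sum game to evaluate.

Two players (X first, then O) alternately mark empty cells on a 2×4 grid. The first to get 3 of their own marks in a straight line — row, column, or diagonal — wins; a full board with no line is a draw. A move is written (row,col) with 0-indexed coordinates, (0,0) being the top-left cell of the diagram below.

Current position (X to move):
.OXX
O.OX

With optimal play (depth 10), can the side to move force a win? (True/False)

X winning at [.OXX/O.OX]: False

p1 X@[.OXX/O.OX]: (0,0)[XOXX/O.OX]-1 (1,1)[.OXX/OXOX]+0*
p2 O@[.OXX/OXOX]: (0,0)[OOXX/OXOX]+0*
p3 X@[OOXX/OXOX] terminal +0; root [.OXX/O.OX] d10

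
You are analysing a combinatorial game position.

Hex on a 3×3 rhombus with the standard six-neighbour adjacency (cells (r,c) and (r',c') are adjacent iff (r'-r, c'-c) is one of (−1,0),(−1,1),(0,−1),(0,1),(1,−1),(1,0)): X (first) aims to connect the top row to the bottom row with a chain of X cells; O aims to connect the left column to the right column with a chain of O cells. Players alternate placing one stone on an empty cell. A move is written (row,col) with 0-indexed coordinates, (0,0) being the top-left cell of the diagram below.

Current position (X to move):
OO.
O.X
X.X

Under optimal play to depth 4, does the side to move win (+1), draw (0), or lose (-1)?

p1 X@[OO./O.X/X.X]: (0,2)[OOX/O.X/X.X]+1* (1,1)[OO./OXX/X.X]-1 (2,1)[OO./O.X/XXX]-1
p2 O@[OOX/O.X/X.X] terminal -1; root [OO./O.X/X.X] d4

value(OO./O.X/X.X, X) = +1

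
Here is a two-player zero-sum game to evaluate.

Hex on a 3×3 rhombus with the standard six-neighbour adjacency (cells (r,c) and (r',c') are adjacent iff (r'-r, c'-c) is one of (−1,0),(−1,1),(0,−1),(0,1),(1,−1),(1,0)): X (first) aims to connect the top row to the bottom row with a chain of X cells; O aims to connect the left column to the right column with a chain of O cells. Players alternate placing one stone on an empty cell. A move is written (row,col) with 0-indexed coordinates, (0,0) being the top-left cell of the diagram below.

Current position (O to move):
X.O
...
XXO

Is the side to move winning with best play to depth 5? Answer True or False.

O winning at [X.O/.../XXO]: True

ply 1, O at X.O/.../XXO | (0,1)=-1→XOO/.../XXO; (1,0)=+1→X.O/O../XXO*; (1,1)=-1→X.O/.O./XXO; (1,2)=-1→X.O/..O/XXO
ply 2, X at X.O/O../XXO | (0,1)=-1→XXO/O../XXO*; (1,1)=-1→X.O/OX./XXO; (1,2)=-1→X.O/O.X/XXO
ply 3, O at XXO/O../XXO | (1,1)=+1→XXO/OO./XXO*; (1,2)=-1→XXO/O.O/XXO
ply 4: XXO/OO./XXO is terminal -1 (X); from X.O/.../XXO depth 5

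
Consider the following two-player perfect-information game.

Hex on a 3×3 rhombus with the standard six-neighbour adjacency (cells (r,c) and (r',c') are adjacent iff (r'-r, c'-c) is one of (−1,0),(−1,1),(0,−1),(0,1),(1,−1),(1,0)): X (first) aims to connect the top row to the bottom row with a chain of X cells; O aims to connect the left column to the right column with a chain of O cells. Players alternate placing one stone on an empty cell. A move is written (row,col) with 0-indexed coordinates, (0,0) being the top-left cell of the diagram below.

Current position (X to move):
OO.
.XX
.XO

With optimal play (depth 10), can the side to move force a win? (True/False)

X winning at [OO./.XX/.XO]: True

ply 1, X at OO./.XX/.XO | (0,2)=+1→OOX/.XX/.XO*; (1,0)=-1→OO./XXX/.XO; (2,0)=-1→OO./.XX/XXO
ply 2: OOX/.XX/.XO is terminal -1 (O); from OO./.XX/.XO depth 10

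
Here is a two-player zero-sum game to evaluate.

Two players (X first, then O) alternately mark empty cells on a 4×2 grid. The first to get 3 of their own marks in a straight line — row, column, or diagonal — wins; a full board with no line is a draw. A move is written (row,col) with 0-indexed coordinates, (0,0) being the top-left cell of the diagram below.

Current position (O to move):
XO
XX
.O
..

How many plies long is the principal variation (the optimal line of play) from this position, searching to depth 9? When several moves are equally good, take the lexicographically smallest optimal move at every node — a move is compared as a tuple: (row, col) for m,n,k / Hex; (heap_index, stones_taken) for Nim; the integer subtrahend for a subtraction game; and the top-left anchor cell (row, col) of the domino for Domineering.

PV length from [XO/XX/.O/..]: 3 plies

ply 1, O at XO/XX/.O/.. | (2,0)=+0→XO/XX/OO/..*; (3,0)=-1→XO/XX/.O/O.; (3,1)=-1→XO/XX/.O/.O
ply 2, X at XO/XX/OO/.. | (3,0)=+0→XO/XX/OO/X.*; (3,1)=+0→XO/XX/OO/.X
ply 3, O at XO/XX/OO/X. | (3,1)=+0→XO/XX/OO/XO*
ply 4: XO/XX/OO/XO is terminal +0 (X); from XO/XX/.O/.. depth 9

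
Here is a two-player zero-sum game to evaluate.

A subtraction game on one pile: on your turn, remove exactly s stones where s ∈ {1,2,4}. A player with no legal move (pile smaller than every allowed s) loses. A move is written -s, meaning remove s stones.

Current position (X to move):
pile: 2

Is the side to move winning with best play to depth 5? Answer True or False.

[2] X move#1: -1:-1/1, -2:+1/0*
[0] end (terminal -1, O#2); searched 2 to 5

X winning at [2]: True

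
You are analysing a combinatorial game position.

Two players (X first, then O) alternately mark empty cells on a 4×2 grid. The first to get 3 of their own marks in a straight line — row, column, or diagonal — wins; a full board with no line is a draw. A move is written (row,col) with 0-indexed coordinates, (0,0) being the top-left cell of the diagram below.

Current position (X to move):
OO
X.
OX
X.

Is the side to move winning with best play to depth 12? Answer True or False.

[OO/X./OX/X.] X move#1: (1,1):+0/OO/XX/OX/X.*, (3,1):+0/OO/X./OX/XX
[OO/XX/OX/X.] O move#2: (3,1):+0/OO/XX/OX/XO*
[OO/XX/OX/XO] end (terminal +0, X#3); searched OO/X./OX/X. to 12

X winning at [OO/X./OX/X.]: False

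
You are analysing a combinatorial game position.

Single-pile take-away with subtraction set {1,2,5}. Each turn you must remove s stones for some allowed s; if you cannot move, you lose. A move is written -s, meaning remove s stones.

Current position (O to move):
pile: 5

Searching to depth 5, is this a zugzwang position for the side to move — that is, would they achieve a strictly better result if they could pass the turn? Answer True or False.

zugzwang(5, O) = False

[5] O move#1: -1:-1/4, -2:+1/3*, -5:+1/0
[3] X move#2: -1:-1/2*, -2:-1/1
[2] O move#3: -1:-1/1, -2:+1/0*
[0] end (terminal -1, X#4); searched 5 to 5
if O skipped the turn, X would face:
~ [5] X move#1: -1:-1/4, -2:+1/3*, -5:+1/0
~ [3] O move#2: -1:-1/2*, -2:-1/1
~ [2] X move#3: -1:-1/1, -2:+1/0*
~ [0] end (terminal -1, O#4); searched 5 to 5
compare (O): move=+1 vs pass=-1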